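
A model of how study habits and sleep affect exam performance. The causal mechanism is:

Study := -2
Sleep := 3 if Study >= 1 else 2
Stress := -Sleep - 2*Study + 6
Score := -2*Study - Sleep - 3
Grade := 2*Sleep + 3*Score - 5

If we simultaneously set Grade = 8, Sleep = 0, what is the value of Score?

Setting Grade = 8, Sleep = 0 by intervention discards those variables' equations.
Score = -2*Study - Sleep - 3  [with Study=-2, Sleep=0]  = 1

1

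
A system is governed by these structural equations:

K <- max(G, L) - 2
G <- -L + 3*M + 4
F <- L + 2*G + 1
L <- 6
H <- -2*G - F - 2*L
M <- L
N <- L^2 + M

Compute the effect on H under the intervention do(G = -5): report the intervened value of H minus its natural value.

The intervention breaks the incoming arrows to G: G <- -L + 3*M + 4 no longer applies, and G = -5.
F = L + 2*G + 1  [with L=6, G=-5]  = -3
H = -2*G - F - 2*L  [with G=-5, F=-3, L=6]  = 1
Without intervention: M = L  [with L=6]  = 6; G = -L + 3*M + 4  [with L=6, M=6]  = 16; F = L + 2*G + 1  [with L=6, G=16]  = 39; H = -2*G - F - 2*L  [with G=16, F=39, L=6]  = -83.
Change = 1 − (-83) = 84.

84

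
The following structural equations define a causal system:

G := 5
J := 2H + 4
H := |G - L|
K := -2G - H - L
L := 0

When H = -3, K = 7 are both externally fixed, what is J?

-2

Setting H = -3, K = 7 by intervention discards those variables' equations.
J = 2H + 4  [with H=-3]  = -2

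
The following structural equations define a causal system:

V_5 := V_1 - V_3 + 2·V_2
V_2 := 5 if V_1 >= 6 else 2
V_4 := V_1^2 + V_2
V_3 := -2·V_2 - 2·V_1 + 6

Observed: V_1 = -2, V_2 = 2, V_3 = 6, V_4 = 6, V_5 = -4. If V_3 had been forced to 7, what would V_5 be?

-5

do(V_3=7) replaces the equation V_3 := -2·V_2 - 2·V_1 + 6 with the constant V_3 = 7.
V_2 = 5 if V_1 >= 6 else 2  [with V_1=-2]  = 2
V_5 = V_1 - V_3 + 2·V_2  [with V_1=-2, V_3=7, V_2=2]  = -5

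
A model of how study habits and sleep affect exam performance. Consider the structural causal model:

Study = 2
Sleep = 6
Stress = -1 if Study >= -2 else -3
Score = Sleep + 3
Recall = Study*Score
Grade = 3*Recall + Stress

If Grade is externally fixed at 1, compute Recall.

18

do(Grade=1) replaces the equation Grade = 3*Recall + Stress with the constant Grade = 1.
Since Recall is not a descendant of the intervened variable, it is unaffected.
Score = Sleep + 3  [with Sleep=6]  = 9
Recall = Study*Score  [with Study=2, Score=9]  = 18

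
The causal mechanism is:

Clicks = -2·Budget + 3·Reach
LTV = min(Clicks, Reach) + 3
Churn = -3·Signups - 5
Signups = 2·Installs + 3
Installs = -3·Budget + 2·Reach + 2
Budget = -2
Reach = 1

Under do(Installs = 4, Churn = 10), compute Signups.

Setting Installs = 4, Churn = 10 by intervention discards those variables' equations.
Signups = 2·Installs + 3  [with Installs=4]  = 11

11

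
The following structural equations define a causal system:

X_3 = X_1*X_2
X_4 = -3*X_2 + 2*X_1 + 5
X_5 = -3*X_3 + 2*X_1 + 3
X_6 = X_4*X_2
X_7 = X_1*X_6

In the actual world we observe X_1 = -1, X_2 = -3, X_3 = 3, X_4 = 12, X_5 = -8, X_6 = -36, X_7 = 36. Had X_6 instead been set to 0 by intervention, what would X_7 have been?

0

Intervening sets X_6 = 0 and removes its equation (X_6 = X_4*X_2).
X_7 = X_1*X_6  [with X_1=-1, X_6=0]  = 0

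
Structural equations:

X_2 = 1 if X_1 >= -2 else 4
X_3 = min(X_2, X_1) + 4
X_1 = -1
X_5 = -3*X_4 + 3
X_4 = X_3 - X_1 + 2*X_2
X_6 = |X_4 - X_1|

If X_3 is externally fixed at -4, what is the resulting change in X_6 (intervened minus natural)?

-7

The intervention breaks the incoming arrows to X_3: X_3 = min(X_2, X_1) + 4 no longer applies, and X_3 = -4.
X_2 = 1 if X_1 >= -2 else 4  [with X_1=-1]  = 1
X_4 = X_3 - X_1 + 2*X_2  [with X_3=-4, X_1=-1, X_2=1]  = -1
X_6 = |X_4 - X_1|  [with X_4=-1, X_1=-1]  = 0
Without intervention: X_2 = 1 if X_1 >= -2 else 4  [with X_1=-1]  = 1; X_3 = min(X_2, X_1) + 4  [with X_2=1, X_1=-1]  = 3; X_4 = X_3 - X_1 + 2*X_2  [with X_3=3, X_1=-1, X_2=1]  = 6; X_6 = |X_4 - X_1|  [with X_4=6, X_1=-1]  = 7.
Change = 0 − 7 = -7.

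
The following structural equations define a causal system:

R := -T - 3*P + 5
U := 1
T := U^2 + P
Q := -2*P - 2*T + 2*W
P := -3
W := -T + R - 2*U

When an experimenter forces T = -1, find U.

1

Under do(T=-1), the mechanism T := U^2 + P is discarded; T is fixed at -1.
Since U is not a descendant of the intervened variable, it is unaffected.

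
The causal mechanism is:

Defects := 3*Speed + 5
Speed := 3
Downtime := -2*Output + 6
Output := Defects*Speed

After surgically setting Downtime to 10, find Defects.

14

The intervention breaks the incoming arrows to Downtime: Downtime := -2*Output + 6 no longer applies, and Downtime = 10.
Since Defects is not a descendant of the intervened variable, it is unaffected.
Defects = 3*Speed + 5  [with Speed=3]  = 14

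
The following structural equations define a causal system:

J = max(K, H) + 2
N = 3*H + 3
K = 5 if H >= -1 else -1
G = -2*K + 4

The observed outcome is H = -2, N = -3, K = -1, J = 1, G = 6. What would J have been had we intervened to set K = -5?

0

The intervention breaks the incoming arrows to K: K = 5 if H >= -1 else -1 no longer applies, and K = -5.
J = max(K, H) + 2  [with K=-5, H=-2]  = 0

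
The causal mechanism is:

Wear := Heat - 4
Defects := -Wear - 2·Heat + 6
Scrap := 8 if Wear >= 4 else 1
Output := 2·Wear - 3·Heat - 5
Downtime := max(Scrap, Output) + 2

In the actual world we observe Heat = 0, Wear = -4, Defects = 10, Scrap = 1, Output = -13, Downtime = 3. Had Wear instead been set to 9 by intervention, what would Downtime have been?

Under do(Wear=9), the mechanism Wear := Heat - 4 is discarded; Wear is fixed at 9.
Scrap = 8 if Wear >= 4 else 1  [with Wear=9]  = 8
Output = 2·Wear - 3·Heat - 5  [with Wear=9, Heat=0]  = 13
Downtime = max(Scrap, Output) + 2  [with Scrap=8, Output=13]  = 15

15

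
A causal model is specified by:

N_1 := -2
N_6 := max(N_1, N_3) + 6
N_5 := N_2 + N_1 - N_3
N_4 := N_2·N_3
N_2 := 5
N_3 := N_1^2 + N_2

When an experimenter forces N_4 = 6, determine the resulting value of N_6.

15

Under do(N_4=6), the mechanism N_4 := N_2·N_3 is discarded; N_4 is fixed at 6.
Since N_6 is not a descendant of the intervened variable, it is unaffected.
N_3 = N_1^2 + N_2  [with N_1=-2, N_2=5]  = 9
N_6 = max(N_1, N_3) + 6  [with N_1=-2, N_3=9]  = 15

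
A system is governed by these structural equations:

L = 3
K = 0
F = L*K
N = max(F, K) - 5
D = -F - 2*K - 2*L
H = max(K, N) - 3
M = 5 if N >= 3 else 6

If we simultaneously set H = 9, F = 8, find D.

Under do(H = 9, F = 8), each intervened variable's structural equation is replaced by its fixed value.
D = -F - 2*K - 2*L  [with F=8, K=0, L=3]  = -14

-14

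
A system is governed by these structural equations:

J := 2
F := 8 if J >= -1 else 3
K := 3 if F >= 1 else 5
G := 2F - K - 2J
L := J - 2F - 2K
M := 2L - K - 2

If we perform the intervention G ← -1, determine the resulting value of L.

-20

Intervening sets G = -1 and removes its equation (G := 2F - K - 2J).
No directed path runs from G to L, so L keeps its natural value.
F = 8 if J >= -1 else 3  [with J=2]  = 8
K = 3 if F >= 1 else 5  [with F=8]  = 3
L = J - 2F - 2K  [with J=2, F=8, K=3]  = -20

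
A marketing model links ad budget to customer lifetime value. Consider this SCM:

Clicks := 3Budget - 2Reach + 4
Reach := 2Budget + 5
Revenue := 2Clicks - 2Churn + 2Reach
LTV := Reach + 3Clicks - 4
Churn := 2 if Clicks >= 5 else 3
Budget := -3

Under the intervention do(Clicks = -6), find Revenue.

-20

do(Clicks=-6) replaces the equation Clicks := 3Budget - 2Reach + 4 with the constant Clicks = -6.
Reach = 2Budget + 5  [with Budget=-3]  = -1
Churn = 2 if Clicks >= 5 else 3  [with Clicks=-6]  = 3
Revenue = 2Clicks - 2Churn + 2Reach  [with Clicks=-6, Churn=3, Reach=-1]  = -20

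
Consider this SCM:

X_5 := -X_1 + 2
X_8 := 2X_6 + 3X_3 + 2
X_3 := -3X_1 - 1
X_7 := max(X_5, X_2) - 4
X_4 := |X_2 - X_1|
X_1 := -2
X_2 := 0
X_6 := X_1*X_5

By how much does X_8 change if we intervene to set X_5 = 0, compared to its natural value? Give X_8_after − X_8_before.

do(X_5=0) replaces the equation X_5 := -X_1 + 2 with the constant X_5 = 0.
X_3 = -3X_1 - 1  [with X_1=-2]  = 5
X_6 = X_1*X_5  [with X_1=-2, X_5=0]  = 0
X_8 = 2X_6 + 3X_3 + 2  [with X_6=0, X_3=5]  = 17
Without intervention: X_3 = -3X_1 - 1  [with X_1=-2]  = 5; X_5 = -X_1 + 2  [with X_1=-2]  = 4; X_6 = X_1*X_5  [with X_1=-2, X_5=4]  = -8; X_8 = 2X_6 + 3X_3 + 2  [with X_6=-8, X_3=5]  = 1.
Change = 17 − 1 = 16.

16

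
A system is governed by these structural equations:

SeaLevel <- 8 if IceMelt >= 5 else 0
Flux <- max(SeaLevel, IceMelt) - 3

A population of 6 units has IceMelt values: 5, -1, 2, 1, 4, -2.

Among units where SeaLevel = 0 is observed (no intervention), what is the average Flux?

-1.6

Observing SeaLevel=0 restricts to units where SeaLevel's equation naturally yields 0: IceMelt ∈ {-1, 2, 1, 4, -2}. In that subpopulation Flux = -3, -1, -2, 1, -3, mean -1.6.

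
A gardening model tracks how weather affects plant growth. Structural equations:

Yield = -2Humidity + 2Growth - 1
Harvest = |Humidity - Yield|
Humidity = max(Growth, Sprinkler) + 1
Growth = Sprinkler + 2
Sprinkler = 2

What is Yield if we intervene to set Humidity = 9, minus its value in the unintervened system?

-8

The intervention breaks the incoming arrows to Humidity: Humidity = max(Growth, Sprinkler) + 1 no longer applies, and Humidity = 9.
Growth = Sprinkler + 2  [with Sprinkler=2]  = 4
Yield = -2Humidity + 2Growth - 1  [with Humidity=9, Growth=4]  = -11
Without intervention: Growth = Sprinkler + 2  [with Sprinkler=2]  = 4; Humidity = max(Growth, Sprinkler) + 1  [with Growth=4, Sprinkler=2]  = 5; Yield = -2Humidity + 2Growth - 1  [with Humidity=5, Growth=4]  = -3.
Change = -11 − (-3) = -8.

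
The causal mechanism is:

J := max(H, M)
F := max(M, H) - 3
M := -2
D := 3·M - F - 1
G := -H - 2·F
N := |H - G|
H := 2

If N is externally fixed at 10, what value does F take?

-1

Intervening sets N = 10 and removes its equation (N := |H - G|).
F is not downstream of the intervention, so its value is determined by the original equations.
F = max(M, H) - 3  [with M=-2, H=2]  = -1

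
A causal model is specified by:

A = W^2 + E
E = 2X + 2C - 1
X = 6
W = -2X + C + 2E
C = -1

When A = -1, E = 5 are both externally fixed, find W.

-3

Under do(A = -1, E = 5), each intervened variable's structural equation is replaced by its fixed value.
W = -2X + C + 2E  [with X=6, C=-1, E=5]  = -3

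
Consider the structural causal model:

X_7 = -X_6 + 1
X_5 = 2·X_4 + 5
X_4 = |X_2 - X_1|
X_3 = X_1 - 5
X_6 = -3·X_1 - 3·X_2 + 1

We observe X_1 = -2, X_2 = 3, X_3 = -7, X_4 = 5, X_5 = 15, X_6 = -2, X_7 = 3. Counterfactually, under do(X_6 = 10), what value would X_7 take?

Intervening sets X_6 = 10 and removes its equation (X_6 = -3·X_1 - 3·X_2 + 1).
X_7 = -X_6 + 1  [with X_6=10]  = -9

-9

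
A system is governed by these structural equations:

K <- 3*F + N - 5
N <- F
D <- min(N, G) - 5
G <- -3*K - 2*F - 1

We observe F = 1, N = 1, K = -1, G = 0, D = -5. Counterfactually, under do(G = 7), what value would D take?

-4

Intervening sets G = 7 and removes its equation (G <- -3*K - 2*F - 1).
N = F  [with F=1]  = 1
D = min(N, G) - 5  [with N=1, G=7]  = -4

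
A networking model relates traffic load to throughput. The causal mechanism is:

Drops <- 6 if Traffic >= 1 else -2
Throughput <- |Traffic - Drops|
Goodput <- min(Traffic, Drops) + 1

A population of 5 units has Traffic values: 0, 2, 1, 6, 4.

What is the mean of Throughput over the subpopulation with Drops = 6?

Conditioning on Drops=6 selects the 4 unit(s) with Traffic ∈ {2, 1, 6, 4}. Their Throughput values: 4, 5, 0, 2. Mean = 2.75.

2.75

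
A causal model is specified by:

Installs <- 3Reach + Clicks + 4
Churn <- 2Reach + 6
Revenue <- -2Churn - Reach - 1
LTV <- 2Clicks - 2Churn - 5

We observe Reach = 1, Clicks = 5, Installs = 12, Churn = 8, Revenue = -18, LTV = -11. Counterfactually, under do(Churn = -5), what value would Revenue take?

Intervening sets Churn = -5 and removes its equation (Churn <- 2Reach + 6).
Revenue = -2Churn - Reach - 1  [with Churn=-5, Reach=1]  = 8

8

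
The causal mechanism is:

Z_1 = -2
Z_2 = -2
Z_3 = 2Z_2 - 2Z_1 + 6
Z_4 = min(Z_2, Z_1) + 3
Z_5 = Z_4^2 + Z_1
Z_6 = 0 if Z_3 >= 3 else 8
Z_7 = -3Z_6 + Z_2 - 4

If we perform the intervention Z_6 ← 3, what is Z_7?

-15

Intervening sets Z_6 = 3 and removes its equation (Z_6 = 0 if Z_3 >= 3 else 8).
Z_7 = -3Z_6 + Z_2 - 4  [with Z_6=3, Z_2=-2]  = -15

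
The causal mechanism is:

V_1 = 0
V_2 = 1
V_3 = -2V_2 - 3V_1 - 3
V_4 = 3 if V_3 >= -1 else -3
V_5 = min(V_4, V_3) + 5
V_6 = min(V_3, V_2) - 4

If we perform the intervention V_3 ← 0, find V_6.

The intervention breaks the incoming arrows to V_3: V_3 = -2V_2 - 3V_1 - 3 no longer applies, and V_3 = 0.
V_6 = min(V_3, V_2) - 4  [with V_3=0, V_2=1]  = -4

-4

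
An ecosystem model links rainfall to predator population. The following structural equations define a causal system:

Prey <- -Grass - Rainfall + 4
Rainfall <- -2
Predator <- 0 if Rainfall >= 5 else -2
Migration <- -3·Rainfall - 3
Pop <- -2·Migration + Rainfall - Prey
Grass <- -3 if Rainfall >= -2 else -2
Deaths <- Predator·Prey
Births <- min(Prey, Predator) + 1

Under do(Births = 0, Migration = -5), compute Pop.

-1

Under do(Births = 0, Migration = -5), each intervened variable's structural equation is replaced by its fixed value.
Grass = -3 if Rainfall >= -2 else -2  [with Rainfall=-2]  = -3
Prey = -Grass - Rainfall + 4  [with Grass=-3, Rainfall=-2]  = 9
Pop = -2·Migration + Rainfall - Prey  [with Migration=-5, Rainfall=-2, Prey=9]  = -1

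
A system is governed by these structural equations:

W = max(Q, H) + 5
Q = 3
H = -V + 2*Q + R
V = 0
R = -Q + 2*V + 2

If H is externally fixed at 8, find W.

Intervening sets H = 8 and removes its equation (H = -V + 2*Q + R).
W = max(Q, H) + 5  [with Q=3, H=8]  = 13

13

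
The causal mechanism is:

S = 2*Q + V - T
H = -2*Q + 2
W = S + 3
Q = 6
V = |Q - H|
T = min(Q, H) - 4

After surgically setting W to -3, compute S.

do(W=-3) replaces the equation W = S + 3 with the constant W = -3.
Since S is not a descendant of the intervened variable, it is unaffected.
H = -2*Q + 2  [with Q=6]  = -10
V = |Q - H|  [with Q=6, H=-10]  = 16
T = min(Q, H) - 4  [with Q=6, H=-10]  = -14
S = 2*Q + V - T  [with Q=6, V=16, T=-14]  = 42

42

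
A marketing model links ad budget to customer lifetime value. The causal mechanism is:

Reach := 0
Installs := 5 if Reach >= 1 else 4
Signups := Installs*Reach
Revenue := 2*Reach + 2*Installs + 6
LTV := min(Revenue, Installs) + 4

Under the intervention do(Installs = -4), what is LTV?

0

do(Installs=-4) replaces the equation Installs := 5 if Reach >= 1 else 4 with the constant Installs = -4.
Revenue = 2*Reach + 2*Installs + 6  [with Reach=0, Installs=-4]  = -2
LTV = min(Revenue, Installs) + 4  [with Revenue=-2, Installs=-4]  = 0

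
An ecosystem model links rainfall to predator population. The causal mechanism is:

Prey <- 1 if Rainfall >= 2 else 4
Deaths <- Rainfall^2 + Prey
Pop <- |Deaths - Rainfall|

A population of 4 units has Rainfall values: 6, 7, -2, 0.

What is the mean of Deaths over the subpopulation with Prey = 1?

Observing Prey=1 restricts to units where Prey's equation naturally yields 1: Rainfall ∈ {6, 7}. In that subpopulation Deaths = 37, 50, mean 43.5.

43.5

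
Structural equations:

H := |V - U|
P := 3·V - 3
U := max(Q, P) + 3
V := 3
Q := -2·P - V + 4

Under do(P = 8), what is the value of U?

11

Under do(P=8), the mechanism P := 3·V - 3 is discarded; P is fixed at 8.
Q = -2·P - V + 4  [with P=8, V=3]  = -15
U = max(Q, P) + 3  [with Q=-15, P=8]  = 11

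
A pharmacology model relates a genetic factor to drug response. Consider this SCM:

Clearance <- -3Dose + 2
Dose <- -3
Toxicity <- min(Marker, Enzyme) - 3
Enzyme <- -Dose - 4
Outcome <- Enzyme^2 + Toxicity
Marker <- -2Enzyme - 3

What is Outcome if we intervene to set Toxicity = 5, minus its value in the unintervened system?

9

Under do(Toxicity=5), the mechanism Toxicity <- min(Marker, Enzyme) - 3 is discarded; Toxicity is fixed at 5.
Enzyme = -Dose - 4  [with Dose=-3]  = -1
Outcome = Enzyme^2 + Toxicity  [with Enzyme=-1, Toxicity=5]  = 6
Without intervention: Enzyme = -Dose - 4  [with Dose=-3]  = -1; Marker = -2Enzyme - 3  [with Enzyme=-1]  = -1; Toxicity = min(Marker, Enzyme) - 3  [with Marker=-1, Enzyme=-1]  = -4; Outcome = Enzyme^2 + Toxicity  [with Enzyme=-1, Toxicity=-4]  = -3.
Change = 6 − (-3) = 9.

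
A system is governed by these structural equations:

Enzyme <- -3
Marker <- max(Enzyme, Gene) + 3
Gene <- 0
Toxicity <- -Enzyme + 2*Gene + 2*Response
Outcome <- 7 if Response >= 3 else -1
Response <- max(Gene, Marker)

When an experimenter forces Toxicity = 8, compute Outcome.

7

The intervention breaks the incoming arrows to Toxicity: Toxicity <- -Enzyme + 2*Gene + 2*Response no longer applies, and Toxicity = 8.
Since Outcome is not a descendant of the intervened variable, it is unaffected.
Marker = max(Enzyme, Gene) + 3  [with Enzyme=-3, Gene=0]  = 3
Response = max(Gene, Marker)  [with Gene=0, Marker=3]  = 3
Outcome = 7 if Response >= 3 else -1  [with Response=3]  = 7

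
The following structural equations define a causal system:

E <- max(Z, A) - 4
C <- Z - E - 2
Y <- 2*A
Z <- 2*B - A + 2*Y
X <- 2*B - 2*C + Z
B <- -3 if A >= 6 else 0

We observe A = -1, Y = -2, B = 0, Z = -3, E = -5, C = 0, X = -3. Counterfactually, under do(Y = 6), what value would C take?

Under do(Y=6), the mechanism Y <- 2*A is discarded; Y is fixed at 6.
B = -3 if A >= 6 else 0  [with A=-1]  = 0
Z = 2*B - A + 2*Y  [with B=0, A=-1, Y=6]  = 13
E = max(Z, A) - 4  [with Z=13, A=-1]  = 9
C = Z - E - 2  [with Z=13, E=9]  = 2

2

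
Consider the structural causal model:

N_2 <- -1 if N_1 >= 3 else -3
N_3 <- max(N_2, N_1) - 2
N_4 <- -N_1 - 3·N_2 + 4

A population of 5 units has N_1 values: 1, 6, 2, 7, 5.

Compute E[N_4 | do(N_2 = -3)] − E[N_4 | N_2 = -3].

-2.7

Under do(N_2=-3), N_2's equation is replaced by N_2=-3 for every unit. Per-unit N_4: 12, 7, 11, 6, 8. Mean = 8.8.
E[N_4|N_2=-3] averages over only the 2 units with N_2=-3 (N_1 = 1, 2): N_4 = 12, 11, mean 11.5.
Difference = 8.8 − 11.5 = -2.7.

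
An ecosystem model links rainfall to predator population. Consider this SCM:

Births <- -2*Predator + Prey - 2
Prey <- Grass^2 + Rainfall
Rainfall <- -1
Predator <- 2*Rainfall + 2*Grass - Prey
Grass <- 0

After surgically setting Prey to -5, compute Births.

do(Prey=-5) replaces the equation Prey <- Grass^2 + Rainfall with the constant Prey = -5.
Predator = 2*Rainfall + 2*Grass - Prey  [with Rainfall=-1, Grass=0, Prey=-5]  = 3
Births = -2*Predator + Prey - 2  [with Predator=3, Prey=-5]  = -13

-13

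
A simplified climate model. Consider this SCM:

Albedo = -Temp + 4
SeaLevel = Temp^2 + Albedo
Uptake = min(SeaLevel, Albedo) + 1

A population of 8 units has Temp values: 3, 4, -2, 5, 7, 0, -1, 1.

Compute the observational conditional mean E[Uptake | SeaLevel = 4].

Conditioning on SeaLevel=4 selects the 2 unit(s) with Temp ∈ {0, 1}. Their Uptake values: 5, 4. Mean = 4.5.

4.5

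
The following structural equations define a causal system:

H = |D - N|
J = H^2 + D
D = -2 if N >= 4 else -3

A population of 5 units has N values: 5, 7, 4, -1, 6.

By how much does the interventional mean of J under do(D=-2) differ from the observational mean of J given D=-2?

-11.3

do(D=-2) breaks D's dependence on N. With D=-2 fixed, J across the units is 47, 79, 34, -1, 62, mean 44.2.
Observing D=-2 restricts to units where D's equation naturally yields -2: N ∈ {5, 7, 4, 6}. In that subpopulation J = 47, 79, 34, 62, mean 55.5.
Difference = 44.2 − 55.5 = -11.3.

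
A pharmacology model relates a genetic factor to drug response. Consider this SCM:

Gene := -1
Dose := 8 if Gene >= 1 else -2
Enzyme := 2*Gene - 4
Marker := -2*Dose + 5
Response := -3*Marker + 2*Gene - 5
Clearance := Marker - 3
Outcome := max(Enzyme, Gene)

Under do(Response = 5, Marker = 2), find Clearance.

Setting Response = 5, Marker = 2 by intervention discards those variables' equations.
Clearance = Marker - 3  [with Marker=2]  = -1

-1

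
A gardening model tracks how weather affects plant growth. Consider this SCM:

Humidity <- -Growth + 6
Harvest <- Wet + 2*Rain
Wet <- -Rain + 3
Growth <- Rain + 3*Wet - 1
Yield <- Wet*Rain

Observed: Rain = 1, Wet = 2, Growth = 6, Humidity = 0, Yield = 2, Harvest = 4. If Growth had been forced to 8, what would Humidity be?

The intervention breaks the incoming arrows to Growth: Growth <- Rain + 3*Wet - 1 no longer applies, and Growth = 8.
Humidity = -Growth + 6  [with Growth=8]  = -2

-2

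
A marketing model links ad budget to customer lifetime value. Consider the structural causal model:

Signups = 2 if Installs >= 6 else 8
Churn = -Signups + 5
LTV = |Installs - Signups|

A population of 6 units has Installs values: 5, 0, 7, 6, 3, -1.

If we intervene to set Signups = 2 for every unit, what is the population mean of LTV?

The intervention sets Signups=2 in all 6 units regardless of Installs. Recomputing LTV per unit gives 3, 2, 5, 4, 1, 3; average 3.

3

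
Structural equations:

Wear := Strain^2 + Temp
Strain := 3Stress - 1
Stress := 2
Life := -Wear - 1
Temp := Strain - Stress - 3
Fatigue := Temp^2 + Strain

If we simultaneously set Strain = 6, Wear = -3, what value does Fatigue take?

Setting Strain = 6, Wear = -3 by intervention discards those variables' equations.
Temp = Strain - Stress - 3  [with Strain=6, Stress=2]  = 1
Fatigue = Temp^2 + Strain  [with Temp=1, Strain=6]  = 7

7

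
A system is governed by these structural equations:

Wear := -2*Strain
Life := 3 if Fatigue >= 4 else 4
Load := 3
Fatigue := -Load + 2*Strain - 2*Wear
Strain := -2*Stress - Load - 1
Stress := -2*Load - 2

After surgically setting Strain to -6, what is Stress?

Under do(Strain=-6), the mechanism Strain := -2*Stress - Load - 1 is discarded; Strain is fixed at -6.
Since Stress is not a descendant of the intervened variable, it is unaffected.
Stress = -2*Load - 2  [with Load=3]  = -8

-8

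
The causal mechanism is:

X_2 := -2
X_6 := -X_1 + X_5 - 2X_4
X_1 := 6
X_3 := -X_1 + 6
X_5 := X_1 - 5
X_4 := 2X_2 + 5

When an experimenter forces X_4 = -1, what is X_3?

0

Under do(X_4=-1), the mechanism X_4 := 2X_2 + 5 is discarded; X_4 is fixed at -1.
Since X_3 is not a descendant of the intervened variable, it is unaffected.
X_3 = -X_1 + 6  [with X_1=6]  = 0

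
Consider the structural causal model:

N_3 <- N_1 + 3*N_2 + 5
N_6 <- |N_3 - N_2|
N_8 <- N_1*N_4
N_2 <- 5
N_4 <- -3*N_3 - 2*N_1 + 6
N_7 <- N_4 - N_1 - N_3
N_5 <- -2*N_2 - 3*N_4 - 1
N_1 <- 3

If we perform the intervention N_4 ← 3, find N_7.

-23

The intervention breaks the incoming arrows to N_4: N_4 <- -3*N_3 - 2*N_1 + 6 no longer applies, and N_4 = 3.
N_3 = N_1 + 3*N_2 + 5  [with N_1=3, N_2=5]  = 23
N_7 = N_4 - N_1 - N_3  [with N_4=3, N_1=3, N_3=23]  = -23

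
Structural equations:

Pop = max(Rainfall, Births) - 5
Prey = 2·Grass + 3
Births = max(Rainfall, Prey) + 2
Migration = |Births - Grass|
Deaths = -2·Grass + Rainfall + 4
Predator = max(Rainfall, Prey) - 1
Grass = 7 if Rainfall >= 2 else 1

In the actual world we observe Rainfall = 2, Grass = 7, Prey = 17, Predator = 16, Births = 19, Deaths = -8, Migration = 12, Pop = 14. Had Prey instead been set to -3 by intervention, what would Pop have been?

The intervention breaks the incoming arrows to Prey: Prey = 2·Grass + 3 no longer applies, and Prey = -3.
Births = max(Rainfall, Prey) + 2  [with Rainfall=2, Prey=-3]  = 4
Pop = max(Rainfall, Births) - 5  [with Rainfall=2, Births=4]  = -1

-1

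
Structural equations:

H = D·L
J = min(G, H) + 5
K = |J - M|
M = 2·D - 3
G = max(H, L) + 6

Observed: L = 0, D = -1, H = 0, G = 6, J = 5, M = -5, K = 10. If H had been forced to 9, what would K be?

19

The intervention breaks the incoming arrows to H: H = D·L no longer applies, and H = 9.
G = max(H, L) + 6  [with H=9, L=0]  = 15
J = min(G, H) + 5  [with G=15, H=9]  = 14
M = 2·D - 3  [with D=-1]  = -5
K = |J - M|  [with J=14, M=-5]  = 19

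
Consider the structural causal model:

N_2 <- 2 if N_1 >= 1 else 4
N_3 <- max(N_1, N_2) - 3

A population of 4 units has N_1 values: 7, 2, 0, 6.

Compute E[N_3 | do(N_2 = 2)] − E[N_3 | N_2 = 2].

The intervention sets N_2=2 in all 4 units regardless of N_1. Recomputing N_3 per unit gives 4, -1, -1, 3; average 1.25.
Observing N_2=2 restricts to units where N_2's equation naturally yields 2: N_1 ∈ {7, 2, 6}. In that subpopulation N_3 = 4, -1, 3, mean 2.
Difference = 1.25 − 2 = -0.75.

-0.75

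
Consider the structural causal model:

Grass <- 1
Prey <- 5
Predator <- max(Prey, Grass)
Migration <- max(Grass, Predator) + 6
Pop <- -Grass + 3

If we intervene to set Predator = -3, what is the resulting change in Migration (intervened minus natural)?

The intervention breaks the incoming arrows to Predator: Predator <- max(Prey, Grass) no longer applies, and Predator = -3.
Migration = max(Grass, Predator) + 6  [with Grass=1, Predator=-3]  = 7
Without intervention: Predator = max(Prey, Grass)  [with Prey=5, Grass=1]  = 5; Migration = max(Grass, Predator) + 6  [with Grass=1, Predator=5]  = 11.
Change = 7 − 11 = -4.

-4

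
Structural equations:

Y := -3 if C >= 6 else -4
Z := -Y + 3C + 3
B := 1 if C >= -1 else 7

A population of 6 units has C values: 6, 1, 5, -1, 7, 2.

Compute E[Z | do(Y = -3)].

16

The intervention sets Y=-3 in all 6 units regardless of C. Recomputing Z per unit gives 24, 9, 21, 3, 27, 12; average 16.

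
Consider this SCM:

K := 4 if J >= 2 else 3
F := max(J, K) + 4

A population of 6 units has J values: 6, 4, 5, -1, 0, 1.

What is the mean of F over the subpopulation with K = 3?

Observing K=3 restricts to units where K's equation naturally yields 3: J ∈ {-1, 0, 1}. In that subpopulation F = 7, 7, 7, mean 7.

7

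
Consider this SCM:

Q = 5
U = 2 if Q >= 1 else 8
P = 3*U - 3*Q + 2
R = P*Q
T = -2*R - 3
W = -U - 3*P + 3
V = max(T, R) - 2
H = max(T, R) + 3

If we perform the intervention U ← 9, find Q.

Under do(U=9), the mechanism U = 2 if Q >= 1 else 8 is discarded; U is fixed at 9.
Q is not downstream of the intervention, so its value is determined by the original equations.

5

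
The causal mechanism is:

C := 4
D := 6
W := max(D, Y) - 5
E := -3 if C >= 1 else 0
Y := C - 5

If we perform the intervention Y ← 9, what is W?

4

do(Y=9) replaces the equation Y := C - 5 with the constant Y = 9.
W = max(D, Y) - 5  [with D=6, Y=9]  = 4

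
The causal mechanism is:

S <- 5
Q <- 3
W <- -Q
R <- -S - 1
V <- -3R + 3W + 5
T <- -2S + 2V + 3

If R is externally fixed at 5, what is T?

-45

Under do(R=5), the mechanism R <- -S - 1 is discarded; R is fixed at 5.
W = -Q  [with Q=3]  = -3
V = -3R + 3W + 5  [with R=5, W=-3]  = -19
T = -2S + 2V + 3  [with S=5, V=-19]  = -45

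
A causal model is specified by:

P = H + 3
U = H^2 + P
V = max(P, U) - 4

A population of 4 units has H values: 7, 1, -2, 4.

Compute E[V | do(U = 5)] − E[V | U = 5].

The intervention sets U=5 in all 4 units regardless of H. Recomputing V per unit gives 6, 1, 1, 3; average 2.75.
Conditioning on U=5 selects the 2 unit(s) with H ∈ {1, -2}. Their V values: 1, 1. Mean = 1.
Difference = 2.75 − 1 = 1.75.

1.75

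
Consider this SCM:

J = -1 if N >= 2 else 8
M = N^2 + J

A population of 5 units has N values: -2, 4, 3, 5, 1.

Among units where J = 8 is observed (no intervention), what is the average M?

10.5

Conditioning on J=8 selects the 2 unit(s) with N ∈ {-2, 1}. Their M values: 12, 9. Mean = 10.5.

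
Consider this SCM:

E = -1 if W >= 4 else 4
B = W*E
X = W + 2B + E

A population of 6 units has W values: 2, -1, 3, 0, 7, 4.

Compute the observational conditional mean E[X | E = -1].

E[X|E=-1] averages over only the 2 units with E=-1 (W = 7, 4): X = -8, -5, mean -6.5.

-6.5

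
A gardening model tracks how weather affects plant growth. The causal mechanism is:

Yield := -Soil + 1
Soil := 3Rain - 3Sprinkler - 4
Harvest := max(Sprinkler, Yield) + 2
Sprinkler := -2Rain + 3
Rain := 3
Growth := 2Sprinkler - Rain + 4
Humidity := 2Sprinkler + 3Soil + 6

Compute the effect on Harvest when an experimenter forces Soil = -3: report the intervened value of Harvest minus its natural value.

The intervention breaks the incoming arrows to Soil: Soil := 3Rain - 3Sprinkler - 4 no longer applies, and Soil = -3.
Sprinkler = -2Rain + 3  [with Rain=3]  = -3
Yield = -Soil + 1  [with Soil=-3]  = 4
Harvest = max(Sprinkler, Yield) + 2  [with Sprinkler=-3, Yield=4]  = 6
Without intervention: Sprinkler = -2Rain + 3  [with Rain=3]  = -3; Soil = 3Rain - 3Sprinkler - 4  [with Rain=3, Sprinkler=-3]  = 14; Yield = -Soil + 1  [with Soil=14]  = -13; Harvest = max(Sprinkler, Yield) + 2  [with Sprinkler=-3, Yield=-13]  = -1.
Change = 6 − (-1) = 7.

7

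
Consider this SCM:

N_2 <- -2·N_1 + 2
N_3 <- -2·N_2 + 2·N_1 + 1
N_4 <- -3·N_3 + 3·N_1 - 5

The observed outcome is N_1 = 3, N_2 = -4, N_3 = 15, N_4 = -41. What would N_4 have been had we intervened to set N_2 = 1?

-11

Under do(N_2=1), the mechanism N_2 <- -2·N_1 + 2 is discarded; N_2 is fixed at 1.
N_3 = -2·N_2 + 2·N_1 + 1  [with N_2=1, N_1=3]  = 5
N_4 = -3·N_3 + 3·N_1 - 5  [with N_3=5, N_1=3]  = -11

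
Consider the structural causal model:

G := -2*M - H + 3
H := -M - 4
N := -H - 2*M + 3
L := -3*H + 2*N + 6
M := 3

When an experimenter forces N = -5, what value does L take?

Intervening sets N = -5 and removes its equation (N := -H - 2*M + 3).
H = -M - 4  [with M=3]  = -7
L = -3*H + 2*N + 6  [with H=-7, N=-5]  = 17

17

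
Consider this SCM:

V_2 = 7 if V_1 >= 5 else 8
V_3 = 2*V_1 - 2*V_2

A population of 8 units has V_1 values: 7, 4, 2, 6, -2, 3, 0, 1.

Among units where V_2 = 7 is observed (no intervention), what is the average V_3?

-1

Observing V_2=7 restricts to units where V_2's equation naturally yields 7: V_1 ∈ {7, 6}. In that subpopulation V_3 = 0, -2, mean -1.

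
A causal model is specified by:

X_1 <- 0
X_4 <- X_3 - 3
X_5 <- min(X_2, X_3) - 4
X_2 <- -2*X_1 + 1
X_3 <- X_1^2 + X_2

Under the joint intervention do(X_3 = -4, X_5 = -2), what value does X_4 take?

The joint intervention fixes X_3 = -4, X_5 = -2, removing each variable's own equation.
X_4 = X_3 - 3  [with X_3=-4]  = -7

-7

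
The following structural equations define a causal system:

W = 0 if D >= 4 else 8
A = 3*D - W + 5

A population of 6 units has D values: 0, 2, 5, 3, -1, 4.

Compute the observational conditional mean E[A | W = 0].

E[A|W=0] averages over only the 2 units with W=0 (D = 5, 4): A = 20, 17, mean 18.5.

18.5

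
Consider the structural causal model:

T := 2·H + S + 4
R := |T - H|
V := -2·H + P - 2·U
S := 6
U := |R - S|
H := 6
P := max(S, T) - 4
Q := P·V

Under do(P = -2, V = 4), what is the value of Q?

The joint intervention fixes P = -2, V = 4, removing each variable's own equation.
Q = P·V  [with P=-2, V=4]  = -8

-8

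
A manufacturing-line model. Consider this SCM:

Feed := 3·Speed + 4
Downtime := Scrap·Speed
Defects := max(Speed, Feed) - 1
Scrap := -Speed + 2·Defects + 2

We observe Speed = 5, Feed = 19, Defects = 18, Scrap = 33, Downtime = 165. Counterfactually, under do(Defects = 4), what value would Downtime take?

do(Defects=4) replaces the equation Defects := max(Speed, Feed) - 1 with the constant Defects = 4.
Scrap = -Speed + 2·Defects + 2  [with Speed=5, Defects=4]  = 5
Downtime = Scrap·Speed  [with Scrap=5, Speed=5]  = 25

25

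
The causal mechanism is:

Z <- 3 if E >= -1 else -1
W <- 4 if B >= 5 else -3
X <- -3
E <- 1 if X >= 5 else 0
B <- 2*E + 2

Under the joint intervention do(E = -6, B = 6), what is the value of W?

4

Setting E = -6, B = 6 by intervention discards those variables' equations.
W = 4 if B >= 5 else -3  [with B=6]  = 4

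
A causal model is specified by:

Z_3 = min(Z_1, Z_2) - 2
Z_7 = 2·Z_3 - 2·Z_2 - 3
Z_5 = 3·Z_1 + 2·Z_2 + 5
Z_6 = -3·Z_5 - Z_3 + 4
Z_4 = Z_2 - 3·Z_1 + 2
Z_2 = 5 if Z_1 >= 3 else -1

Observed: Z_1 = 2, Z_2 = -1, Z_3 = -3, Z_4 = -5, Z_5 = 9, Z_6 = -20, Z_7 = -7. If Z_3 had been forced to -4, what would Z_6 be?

The intervention breaks the incoming arrows to Z_3: Z_3 = min(Z_1, Z_2) - 2 no longer applies, and Z_3 = -4.
Z_2 = 5 if Z_1 >= 3 else -1  [with Z_1=2]  = -1
Z_5 = 3·Z_1 + 2·Z_2 + 5  [with Z_1=2, Z_2=-1]  = 9
Z_6 = -3·Z_5 - Z_3 + 4  [with Z_5=9, Z_3=-4]  = -19

-19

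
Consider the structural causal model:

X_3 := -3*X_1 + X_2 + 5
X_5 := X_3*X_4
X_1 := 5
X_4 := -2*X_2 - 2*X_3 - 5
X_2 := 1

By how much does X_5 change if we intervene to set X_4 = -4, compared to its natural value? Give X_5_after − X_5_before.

Intervening sets X_4 = -4 and removes its equation (X_4 := -2*X_2 - 2*X_3 - 5).
X_3 = -3*X_1 + X_2 + 5  [with X_1=5, X_2=1]  = -9
X_5 = X_3*X_4  [with X_3=-9, X_4=-4]  = 36
Without intervention: X_3 = -3*X_1 + X_2 + 5  [with X_1=5, X_2=1]  = -9; X_4 = -2*X_2 - 2*X_3 - 5  [with X_2=1, X_3=-9]  = 11; X_5 = X_3*X_4  [with X_3=-9, X_4=11]  = -99.
Change = 36 − (-99) = 135.

135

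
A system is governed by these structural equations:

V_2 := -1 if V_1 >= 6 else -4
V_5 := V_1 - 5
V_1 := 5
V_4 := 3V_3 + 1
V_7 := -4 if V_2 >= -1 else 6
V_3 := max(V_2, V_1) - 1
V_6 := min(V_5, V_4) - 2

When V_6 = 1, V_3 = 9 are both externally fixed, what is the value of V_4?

28

Under do(V_6 = 1, V_3 = 9), each intervened variable's structural equation is replaced by its fixed value.
V_4 = 3V_3 + 1  [with V_3=9]  = 28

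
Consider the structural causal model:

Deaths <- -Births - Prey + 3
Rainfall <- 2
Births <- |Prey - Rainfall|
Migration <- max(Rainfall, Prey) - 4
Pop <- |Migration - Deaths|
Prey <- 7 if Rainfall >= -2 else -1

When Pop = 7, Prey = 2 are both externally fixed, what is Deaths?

1

Under do(Pop = 7, Prey = 2), each intervened variable's structural equation is replaced by its fixed value.
Births = |Prey - Rainfall|  [with Prey=2, Rainfall=2]  = 0
Deaths = -Births - Prey + 3  [with Births=0, Prey=2]  = 1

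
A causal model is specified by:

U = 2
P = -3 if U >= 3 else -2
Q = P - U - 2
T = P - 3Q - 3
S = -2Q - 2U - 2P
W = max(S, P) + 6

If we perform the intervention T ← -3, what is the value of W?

Under do(T=-3), the mechanism T = P - 3Q - 3 is discarded; T is fixed at -3.
Since W is not a descendant of the intervened variable, it is unaffected.
P = -3 if U >= 3 else -2  [with U=2]  = -2
Q = P - U - 2  [with P=-2, U=2]  = -6
S = -2Q - 2U - 2P  [with Q=-6, U=2, P=-2]  = 12
W = max(S, P) + 6  [with S=12, P=-2]  = 18

18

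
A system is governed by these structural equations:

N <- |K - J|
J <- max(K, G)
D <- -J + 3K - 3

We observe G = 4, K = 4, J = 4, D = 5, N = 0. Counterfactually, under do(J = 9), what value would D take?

The intervention breaks the incoming arrows to J: J <- max(K, G) no longer applies, and J = 9.
D = -J + 3K - 3  [with J=9, K=4]  = 0

0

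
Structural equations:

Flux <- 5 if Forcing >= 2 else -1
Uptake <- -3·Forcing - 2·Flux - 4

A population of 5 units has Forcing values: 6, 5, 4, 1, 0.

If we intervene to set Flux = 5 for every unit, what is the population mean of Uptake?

The intervention sets Flux=5 in all 5 units regardless of Forcing. Recomputing Uptake per unit gives -32, -29, -26, -17, -14; average -23.6.

-23.6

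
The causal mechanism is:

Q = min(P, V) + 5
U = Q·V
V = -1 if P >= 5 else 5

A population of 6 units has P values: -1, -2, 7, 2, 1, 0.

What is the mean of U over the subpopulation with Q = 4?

8

Conditioning on Q=4 selects the 2 unit(s) with P ∈ {-1, 7}. Their U values: 20, -4. Mean = 8.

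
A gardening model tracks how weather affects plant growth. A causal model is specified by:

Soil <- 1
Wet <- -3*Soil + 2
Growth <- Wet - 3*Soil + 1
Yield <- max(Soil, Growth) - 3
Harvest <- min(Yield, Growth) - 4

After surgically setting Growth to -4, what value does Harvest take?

do(Growth=-4) replaces the equation Growth <- Wet - 3*Soil + 1 with the constant Growth = -4.
Yield = max(Soil, Growth) - 3  [with Soil=1, Growth=-4]  = -2
Harvest = min(Yield, Growth) - 4  [with Yield=-2, Growth=-4]  = -8

-8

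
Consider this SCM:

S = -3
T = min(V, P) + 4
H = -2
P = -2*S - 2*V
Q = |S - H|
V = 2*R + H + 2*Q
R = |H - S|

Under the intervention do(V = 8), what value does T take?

Under do(V=8), the mechanism V = 2*R + H + 2*Q is discarded; V is fixed at 8.
P = -2*S - 2*V  [with S=-3, V=8]  = -10
T = min(V, P) + 4  [with V=8, P=-10]  = -6

-6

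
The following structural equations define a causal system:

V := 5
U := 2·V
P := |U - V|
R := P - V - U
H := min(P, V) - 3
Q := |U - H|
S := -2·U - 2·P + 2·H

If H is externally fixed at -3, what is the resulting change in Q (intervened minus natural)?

The intervention breaks the incoming arrows to H: H := min(P, V) - 3 no longer applies, and H = -3.
U = 2·V  [with V=5]  = 10
Q = |U - H|  [with U=10, H=-3]  = 13
Without intervention: U = 2·V  [with V=5]  = 10; P = |U - V|  [with U=10, V=5]  = 5; H = min(P, V) - 3  [with P=5, V=5]  = 2; Q = |U - H|  [with U=10, H=2]  = 8.
Change = 13 − 8 = 5.

5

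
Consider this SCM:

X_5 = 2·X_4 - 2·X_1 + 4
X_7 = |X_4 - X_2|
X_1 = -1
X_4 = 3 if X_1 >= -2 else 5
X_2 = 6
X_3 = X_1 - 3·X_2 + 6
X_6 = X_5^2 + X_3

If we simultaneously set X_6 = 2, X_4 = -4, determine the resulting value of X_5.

-2

Setting X_6 = 2, X_4 = -4 by intervention discards those variables' equations.
X_5 = 2·X_4 - 2·X_1 + 4  [with X_4=-4, X_1=-1]  = -2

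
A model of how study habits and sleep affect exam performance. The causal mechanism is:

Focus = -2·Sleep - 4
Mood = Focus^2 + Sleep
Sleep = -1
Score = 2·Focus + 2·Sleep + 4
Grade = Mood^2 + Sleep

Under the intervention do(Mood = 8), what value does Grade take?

63

Intervening sets Mood = 8 and removes its equation (Mood = Focus^2 + Sleep).
Grade = Mood^2 + Sleep  [with Mood=8, Sleep=-1]  = 63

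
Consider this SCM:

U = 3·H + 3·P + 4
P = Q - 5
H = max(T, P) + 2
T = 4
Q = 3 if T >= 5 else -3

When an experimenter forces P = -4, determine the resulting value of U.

do(P=-4) replaces the equation P = Q - 5 with the constant P = -4.
H = max(T, P) + 2  [with T=4, P=-4]  = 6
U = 3·H + 3·P + 4  [with H=6, P=-4]  = 10

10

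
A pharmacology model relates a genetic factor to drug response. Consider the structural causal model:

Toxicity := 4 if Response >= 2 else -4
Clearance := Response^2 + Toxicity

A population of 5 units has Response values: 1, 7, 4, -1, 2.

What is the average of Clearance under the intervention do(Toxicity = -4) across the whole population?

10.2

do(Toxicity=-4) breaks Toxicity's dependence on Response. With Toxicity=-4 fixed, Clearance across the units is -3, 45, 12, -3, 0, mean 10.2.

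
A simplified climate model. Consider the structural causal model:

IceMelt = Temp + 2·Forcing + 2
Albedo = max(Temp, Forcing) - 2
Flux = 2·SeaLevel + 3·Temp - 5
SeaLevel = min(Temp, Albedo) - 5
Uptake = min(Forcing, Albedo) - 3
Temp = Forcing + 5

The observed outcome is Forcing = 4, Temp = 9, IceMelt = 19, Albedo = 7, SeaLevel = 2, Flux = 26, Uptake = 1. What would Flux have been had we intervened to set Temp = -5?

-40

Under do(Temp=-5), the mechanism Temp = Forcing + 5 is discarded; Temp is fixed at -5.
Albedo = max(Temp, Forcing) - 2  [with Temp=-5, Forcing=4]  = 2
SeaLevel = min(Temp, Albedo) - 5  [with Temp=-5, Albedo=2]  = -10
Flux = 2·SeaLevel + 3·Temp - 5  [with SeaLevel=-10, Temp=-5]  = -40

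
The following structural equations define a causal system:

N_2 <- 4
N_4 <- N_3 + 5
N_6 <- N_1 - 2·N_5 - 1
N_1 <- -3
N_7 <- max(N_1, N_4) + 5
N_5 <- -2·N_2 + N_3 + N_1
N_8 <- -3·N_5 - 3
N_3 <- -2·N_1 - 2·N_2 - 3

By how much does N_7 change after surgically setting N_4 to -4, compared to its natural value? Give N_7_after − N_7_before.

The intervention breaks the incoming arrows to N_4: N_4 <- N_3 + 5 no longer applies, and N_4 = -4.
N_7 = max(N_1, N_4) + 5  [with N_1=-3, N_4=-4]  = 2
Without intervention: N_3 = -2·N_1 - 2·N_2 - 3  [with N_1=-3, N_2=4]  = -5; N_4 = N_3 + 5  [with N_3=-5]  = 0; N_7 = max(N_1, N_4) + 5  [with N_1=-3, N_4=0]  = 5.
Change = 2 − 5 = -3.

-3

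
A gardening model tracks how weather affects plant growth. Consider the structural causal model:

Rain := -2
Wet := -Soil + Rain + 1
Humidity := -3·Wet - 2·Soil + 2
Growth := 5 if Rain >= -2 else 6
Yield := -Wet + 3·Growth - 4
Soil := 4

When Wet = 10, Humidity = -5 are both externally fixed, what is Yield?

Setting Wet = 10, Humidity = -5 by intervention discards those variables' equations.
Growth = 5 if Rain >= -2 else 6  [with Rain=-2]  = 5
Yield = -Wet + 3·Growth - 4  [with Wet=10, Growth=5]  = 1

1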